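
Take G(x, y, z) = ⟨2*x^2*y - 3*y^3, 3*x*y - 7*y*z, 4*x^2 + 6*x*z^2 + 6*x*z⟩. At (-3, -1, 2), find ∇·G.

∂G₁/∂x = 4*x*y
∂G₂/∂y = 3*x - 7*z
∂G₃/∂z = 12*x*z + 6*x
∇·G = 4*x*y + 12*x*z + 9*x - 7*z
At (-3, -1, 2): -101.

-101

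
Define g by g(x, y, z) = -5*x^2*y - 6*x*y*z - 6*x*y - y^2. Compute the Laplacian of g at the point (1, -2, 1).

18

∂²g/∂x² = -10*y
∂²g/∂y² = -2
∂²g/∂z² = 0
∇²g = -10*y - 2
At (1, -2, 1): 18.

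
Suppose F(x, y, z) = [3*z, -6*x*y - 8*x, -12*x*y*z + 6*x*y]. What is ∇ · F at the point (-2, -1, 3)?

-12

∂F₁/∂x = 0
∂F₂/∂y = -6*x
∂F₃/∂z = -12*x*y
∇·F = -12*x*y - 6*x
At (-2, -1, 3): -12.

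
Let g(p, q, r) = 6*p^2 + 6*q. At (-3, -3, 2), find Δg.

12

∂²g/∂p² = 12
∂²g/∂q² = 0
∂²g/∂r² = 0
∇²g = 12
At (-3, -3, 2): 12.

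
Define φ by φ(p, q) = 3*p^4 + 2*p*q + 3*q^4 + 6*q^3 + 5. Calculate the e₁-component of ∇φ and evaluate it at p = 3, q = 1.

(∇φ)_1 = ∂φ/∂p = 12*p^3 + 2*q
At (3, 1): 326.

326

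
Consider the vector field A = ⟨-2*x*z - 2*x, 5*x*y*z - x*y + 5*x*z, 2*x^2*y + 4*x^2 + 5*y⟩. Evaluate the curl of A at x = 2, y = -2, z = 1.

(∇×A)₁ = ∂A₃/∂y − ∂A₂/∂z = 2*x^2 - 5*x*y - 5*x + 5
(∇×A)₂ = ∂A₁/∂z − ∂A₃/∂x = -4*x*y - 10*x
(∇×A)₃ = ∂A₂/∂x − ∂A₁/∂y = 5*y*z - y + 5*z
∇×A = (2*x^2 - 5*x*y - 5*x + 5, -4*x*y - 10*x, 5*y*z - y + 5*z)
At (2, -2, 1): (23, -4, -3).

(23, -4, -3)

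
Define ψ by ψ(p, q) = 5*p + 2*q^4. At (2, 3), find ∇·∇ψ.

∂²ψ/∂p² = 0
∂²ψ/∂q² = 24*q^2
∇²ψ = 24*q^2
At (2, 3): 216.

216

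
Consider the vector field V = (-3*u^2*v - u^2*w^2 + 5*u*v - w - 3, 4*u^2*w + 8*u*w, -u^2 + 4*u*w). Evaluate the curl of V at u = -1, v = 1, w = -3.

(∇×V)₁ = ∂V₃/∂v − ∂V₂/∂w = -4*u^2 - 8*u
(∇×V)₂ = ∂V₁/∂w − ∂V₃/∂u = -2*u^2*w + 2*u - 4*w - 1
(∇×V)₃ = ∂V₂/∂u − ∂V₁/∂v = 3*u^2 + 8*u*w - 5*u + 8*w
∇×V = (-4*u^2 - 8*u, -2*u^2*w + 2*u - 4*w - 1, 3*u^2 + 8*u*w - 5*u + 8*w)
At (-1, 1, -3): (4, 15, 8).

(4, 15, 8)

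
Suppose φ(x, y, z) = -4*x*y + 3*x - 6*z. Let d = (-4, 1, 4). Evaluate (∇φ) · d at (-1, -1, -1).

∂φ/∂x = -4*y + 3
∂φ/∂y = -4*x
∂φ/∂z = -6
∇φ at (-1, -1, -1) = (7, 4, -6)
∇φ · d = (7)(-4) + (4)(1) + (-6)(4) = -48

-48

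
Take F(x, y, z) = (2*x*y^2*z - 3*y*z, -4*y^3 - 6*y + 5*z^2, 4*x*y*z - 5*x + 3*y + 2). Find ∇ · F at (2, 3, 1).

∂F₁/∂x = 2*y^2*z
∂F₂/∂y = -12*y^2 - 6
∂F₃/∂z = 4*x*y
∇·F = 4*x*y + 2*y^2*z - 12*y^2 - 6
At (2, 3, 1): -72.

-72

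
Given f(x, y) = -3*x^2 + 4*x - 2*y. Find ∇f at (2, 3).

∂f/∂x = -6*x + 4
∂f/∂y = -2
∇f = (-6*x + 4, -2)
At (2, 3): (-8, -2).

(-8, -2)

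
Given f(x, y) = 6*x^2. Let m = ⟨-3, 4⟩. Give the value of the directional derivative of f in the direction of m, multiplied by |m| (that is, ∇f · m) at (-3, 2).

∂f/∂x = 12*x
∂f/∂y = 0
∇f at (-3, 2) = (-36, 0)
∇f · m = (-36)(-3) + (0)(4) = 108

108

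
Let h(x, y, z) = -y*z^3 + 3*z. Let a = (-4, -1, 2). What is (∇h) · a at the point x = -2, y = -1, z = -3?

∂h/∂x = 0
∂h/∂y = -z^3
∂h/∂z = -3*y*z^2 + 3
∇h at (-2, -1, -3) = (0, 27, 30)
∇h · a = (0)(-4) + (27)(-1) + (30)(2) = 33

33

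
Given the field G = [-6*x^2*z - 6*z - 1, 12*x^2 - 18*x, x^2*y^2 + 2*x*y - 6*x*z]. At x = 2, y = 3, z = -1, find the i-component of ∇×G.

(∇×G)_1 = ∂G₃/∂y − ∂G₂/∂z
= 2*x^2*y + 2*x − (0)
= 2*x^2*y + 2*x
At (2, 3, -1): 28.

28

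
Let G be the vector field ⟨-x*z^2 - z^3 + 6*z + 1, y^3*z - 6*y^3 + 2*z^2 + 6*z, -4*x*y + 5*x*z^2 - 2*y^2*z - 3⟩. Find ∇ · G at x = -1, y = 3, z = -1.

-198

∂G₁/∂x = -z^2
∂G₂/∂y = 3*y^2*z - 18*y^2
∂G₃/∂z = 10*x*z - 2*y^2
∇·G = 10*x*z + 3*y^2*z - 20*y^2 - z^2
At (-1, 3, -1): -198.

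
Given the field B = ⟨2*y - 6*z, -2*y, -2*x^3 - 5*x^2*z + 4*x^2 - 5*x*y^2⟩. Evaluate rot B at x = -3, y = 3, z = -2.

(∇×B)₁ = ∂B₃/∂y − ∂B₂/∂z = -10*x*y
(∇×B)₂ = ∂B₁/∂z − ∂B₃/∂x = 6*x^2 + 10*x*z - 8*x + 5*y^2 - 6
(∇×B)₃ = ∂B₂/∂x − ∂B₁/∂y = -2
∇×B = (-10*x*y, 6*x^2 + 10*x*z - 8*x + 5*y^2 - 6, -2)
At (-3, 3, -2): (90, 177, -2).

(90, 177, -2)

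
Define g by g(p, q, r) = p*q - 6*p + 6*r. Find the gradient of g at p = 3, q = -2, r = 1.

(-8, 3, 6)

∂g/∂p = q - 6
∂g/∂q = p
∂g/∂r = 6
∇g = (q - 6, p, 6)
At (3, -2, 1): (-8, 3, 6).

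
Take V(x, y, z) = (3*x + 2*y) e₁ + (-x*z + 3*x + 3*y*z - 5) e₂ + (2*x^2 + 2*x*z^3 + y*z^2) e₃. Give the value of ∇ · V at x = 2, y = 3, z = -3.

∂V₁/∂x = 3
∂V₂/∂y = 3*z
∂V₃/∂z = 6*x*z^2 + 2*y*z
∇·V = 6*x*z^2 + 2*y*z + 3*z + 3
At (2, 3, -3): 84.

84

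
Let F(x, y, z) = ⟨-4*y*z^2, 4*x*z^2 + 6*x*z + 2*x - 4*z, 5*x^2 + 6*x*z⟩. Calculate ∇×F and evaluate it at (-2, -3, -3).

(∇×F)₁ = ∂F₃/∂y − ∂F₂/∂z = -8*x*z - 6*x + 4
(∇×F)₂ = ∂F₁/∂z − ∂F₃/∂x = -10*x - 8*y*z - 6*z
(∇×F)₃ = ∂F₂/∂x − ∂F₁/∂y = 8*z^2 + 6*z + 2
∇×F = (-8*x*z - 6*x + 4, -10*x - 8*y*z - 6*z, 8*z^2 + 6*z + 2)
At (-2, -3, -3): (-32, -34, 56).

(-32, -34, 56)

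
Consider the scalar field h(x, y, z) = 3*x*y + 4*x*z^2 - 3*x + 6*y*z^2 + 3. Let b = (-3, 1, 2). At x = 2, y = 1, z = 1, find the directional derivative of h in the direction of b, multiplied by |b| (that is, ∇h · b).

56

∂h/∂x = 3*y + 4*z^2 - 3
∂h/∂y = 3*x + 6*z^2
∂h/∂z = 8*x*z + 12*y*z
∇h at (2, 1, 1) = (4, 12, 28)
∇h · b = (4)(-3) + (12)(1) + (28)(2) = 56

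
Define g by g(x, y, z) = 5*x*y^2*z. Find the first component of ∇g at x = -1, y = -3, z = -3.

(∇g)_1 = ∂g/∂x = 5*y^2*z
At (-1, -3, -3): -135.

-135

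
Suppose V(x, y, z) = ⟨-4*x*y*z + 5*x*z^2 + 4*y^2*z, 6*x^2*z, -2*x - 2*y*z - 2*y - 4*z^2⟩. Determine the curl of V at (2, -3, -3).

(-20, 2, -168)

(∇×V)₁ = ∂V₃/∂y − ∂V₂/∂z = -6*x^2 - 2*z - 2
(∇×V)₂ = ∂V₁/∂z − ∂V₃/∂x = -4*x*y + 10*x*z + 4*y^2 + 2
(∇×V)₃ = ∂V₂/∂x − ∂V₁/∂y = 16*x*z - 8*y*z
∇×V = (-6*x^2 - 2*z - 2, -4*x*y + 10*x*z + 4*y^2 + 2, 16*x*z - 8*y*z)
At (2, -3, -3): (-20, 2, -168).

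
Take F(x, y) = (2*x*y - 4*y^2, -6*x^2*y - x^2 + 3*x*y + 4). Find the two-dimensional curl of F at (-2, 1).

∂F₂/∂x = -12*x*y - 2*x + 3*y
∂F₁/∂y = 2*x - 8*y
Scalar curl = -12*x*y - 4*x + 11*y
At (-2, 1): 43.

43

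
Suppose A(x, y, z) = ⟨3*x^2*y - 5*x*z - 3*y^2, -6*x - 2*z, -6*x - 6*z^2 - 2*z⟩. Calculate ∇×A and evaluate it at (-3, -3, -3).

(2, 21, -51)

(∇×A)₁ = ∂A₃/∂y − ∂A₂/∂z = 2
(∇×A)₂ = ∂A₁/∂z − ∂A₃/∂x = -5*x + 6
(∇×A)₃ = ∂A₂/∂x − ∂A₁/∂y = -3*x^2 + 6*y - 6
∇×A = (2, -5*x + 6, -3*x^2 + 6*y - 6)
At (-3, -3, -3): (2, 21, -51).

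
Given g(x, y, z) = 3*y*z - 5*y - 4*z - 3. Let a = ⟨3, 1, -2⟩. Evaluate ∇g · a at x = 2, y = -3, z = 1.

∂g/∂x = 0
∂g/∂y = 3*z - 5
∂g/∂z = 3*y - 4
∇g at (2, -3, 1) = (0, -2, -13)
∇g · a = (0)(3) + (-2)(1) + (-13)(-2) = 24

24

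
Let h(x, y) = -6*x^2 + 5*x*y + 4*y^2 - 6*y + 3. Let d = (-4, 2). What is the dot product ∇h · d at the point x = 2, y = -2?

∂h/∂x = -12*x + 5*y
∂h/∂y = 5*x + 8*y - 6
∇h at (2, -2) = (-34, -12)
∇h · d = (-34)(-4) + (-12)(2) = 112

112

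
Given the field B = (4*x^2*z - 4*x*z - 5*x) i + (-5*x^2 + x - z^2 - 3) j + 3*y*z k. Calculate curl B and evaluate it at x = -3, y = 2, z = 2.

(∇×B)₁ = ∂B₃/∂y − ∂B₂/∂z = 5*z
(∇×B)₂ = ∂B₁/∂z − ∂B₃/∂x = 4*x^2 - 4*x
(∇×B)₃ = ∂B₂/∂x − ∂B₁/∂y = -10*x + 1
∇×B = (5*z, 4*x^2 - 4*x, -10*x + 1)
At (-3, 2, 2): (10, 48, 31).

(10, 48, 31)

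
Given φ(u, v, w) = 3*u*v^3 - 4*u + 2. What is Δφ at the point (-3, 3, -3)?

-162

∂²φ/∂u² = 0
∂²φ/∂v² = 18*u*v
∂²φ/∂w² = 0
∇²φ = 18*u*v
At (-3, 3, -3): -162.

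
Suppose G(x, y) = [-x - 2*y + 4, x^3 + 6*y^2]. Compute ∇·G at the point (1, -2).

-25

∂G₁/∂x = -1
∂G₂/∂y = 12*y
∇·G = 12*y - 1
At (1, -2): -25.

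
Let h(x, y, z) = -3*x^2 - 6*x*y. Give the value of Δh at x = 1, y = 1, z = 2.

∂²h/∂x² = -6
∂²h/∂y² = 0
∂²h/∂z² = 0
∇²h = -6
At (1, 1, 2): -6.

-6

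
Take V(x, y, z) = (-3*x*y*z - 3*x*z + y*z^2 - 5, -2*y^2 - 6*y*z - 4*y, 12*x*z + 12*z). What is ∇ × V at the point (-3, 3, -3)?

(∇×V)₁ = ∂V₃/∂y − ∂V₂/∂z = 6*y
(∇×V)₂ = ∂V₁/∂z − ∂V₃/∂x = -3*x*y - 3*x + 2*y*z - 12*z
(∇×V)₃ = ∂V₂/∂x − ∂V₁/∂y = 3*x*z - z^2
∇×V = (6*y, -3*x*y - 3*x + 2*y*z - 12*z, 3*x*z - z^2)
At (-3, 3, -3): (18, 54, 18).

(18, 54, 18)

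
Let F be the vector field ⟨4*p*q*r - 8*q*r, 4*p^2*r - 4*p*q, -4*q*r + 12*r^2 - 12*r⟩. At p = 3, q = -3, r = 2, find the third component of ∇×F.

52

(∇×F)_3 = ∂F₂/∂p − ∂F₁/∂q
= 8*p*r - 4*q − (4*p*r - 8*r)
= 4*p*r - 4*q + 8*r
At (3, -3, 2): 52.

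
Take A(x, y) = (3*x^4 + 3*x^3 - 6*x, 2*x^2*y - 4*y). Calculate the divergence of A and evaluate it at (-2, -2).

∂A₁/∂x = 12*x^3 + 9*x^2 - 6
∂A₂/∂y = 2*x^2 - 4
∇·A = 12*x^3 + 11*x^2 - 10
At (-2, -2): -62.

-62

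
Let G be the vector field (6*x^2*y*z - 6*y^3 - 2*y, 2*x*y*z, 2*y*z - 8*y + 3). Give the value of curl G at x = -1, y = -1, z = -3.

(∇×G)₁ = ∂G₃/∂y − ∂G₂/∂z = -2*x*y + 2*z - 8
(∇×G)₂ = ∂G₁/∂z − ∂G₃/∂x = 6*x^2*y
(∇×G)₃ = ∂G₂/∂x − ∂G₁/∂y = -6*x^2*z + 18*y^2 + 2*y*z + 2
∇×G = (-2*x*y + 2*z - 8, 6*x^2*y, -6*x^2*z + 18*y^2 + 2*y*z + 2)
At (-1, -1, -3): (-16, -6, 44).

(-16, -6, 44)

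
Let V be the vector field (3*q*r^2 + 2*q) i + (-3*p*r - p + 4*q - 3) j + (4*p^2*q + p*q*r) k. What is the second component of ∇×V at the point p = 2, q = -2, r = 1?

22

(∇×V)_2 = ∂V₁/∂r − ∂V₃/∂p
= 6*q*r − (8*p*q + q*r)
= -8*p*q + 5*q*r
At (2, -2, 1): 22.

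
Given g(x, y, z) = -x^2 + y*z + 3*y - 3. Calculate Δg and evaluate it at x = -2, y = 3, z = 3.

-2

∂²g/∂x² = -2
∂²g/∂y² = 0
∂²g/∂z² = 0
∇²g = -2
At (-2, 3, 3): -2.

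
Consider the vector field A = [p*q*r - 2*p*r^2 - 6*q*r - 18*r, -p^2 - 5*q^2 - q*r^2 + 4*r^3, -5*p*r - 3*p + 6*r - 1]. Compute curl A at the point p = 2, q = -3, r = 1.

(-18, -6, 0)

(∇×A)₁ = ∂A₃/∂q − ∂A₂/∂r = 2*q*r - 12*r^2
(∇×A)₂ = ∂A₁/∂r − ∂A₃/∂p = p*q - 4*p*r - 6*q + 5*r - 15
(∇×A)₃ = ∂A₂/∂p − ∂A₁/∂q = -p*r - 2*p + 6*r
∇×A = (2*q*r - 12*r^2, p*q - 4*p*r - 6*q + 5*r - 15, -p*r - 2*p + 6*r)
At (2, -3, 1): (-18, -6, 0).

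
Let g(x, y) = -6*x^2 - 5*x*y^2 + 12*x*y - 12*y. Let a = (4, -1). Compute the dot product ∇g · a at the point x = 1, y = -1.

-126

∂g/∂x = -12*x - 5*y^2 + 12*y
∂g/∂y = -10*x*y + 12*x - 12
∇g at (1, -1) = (-29, 10)
∇g · a = (-29)(4) + (10)(-1) = -126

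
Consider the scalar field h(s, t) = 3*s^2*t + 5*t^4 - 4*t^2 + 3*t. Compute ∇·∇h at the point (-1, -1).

∂²h/∂s² = 6*t
∂²h/∂t² = 4*(15*t^2 - 2)
∇²h = 60*t^2 + 6*t - 8
At (-1, -1): 46.

46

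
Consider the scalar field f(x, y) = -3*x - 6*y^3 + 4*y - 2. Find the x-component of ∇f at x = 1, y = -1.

-3

(∇f)_1 = ∂f/∂x = -3
At (1, -1): -3.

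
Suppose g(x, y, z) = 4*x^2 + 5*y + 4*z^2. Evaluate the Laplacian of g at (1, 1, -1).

16

∂²g/∂x² = 8
∂²g/∂y² = 0
∂²g/∂z² = 8
∇²g = 16
At (1, 1, -1): 16.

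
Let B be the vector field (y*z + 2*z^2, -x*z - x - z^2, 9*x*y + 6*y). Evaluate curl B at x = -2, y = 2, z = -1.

(-16, -20, 1)

(∇×B)₁ = ∂B₃/∂y − ∂B₂/∂z = 10*x + 2*z + 6
(∇×B)₂ = ∂B₁/∂z − ∂B₃/∂x = -8*y + 4*z
(∇×B)₃ = ∂B₂/∂x − ∂B₁/∂y = -2*z - 1
∇×B = (10*x + 2*z + 6, -8*y + 4*z, -2*z - 1)
At (-2, 2, -1): (-16, -20, 1).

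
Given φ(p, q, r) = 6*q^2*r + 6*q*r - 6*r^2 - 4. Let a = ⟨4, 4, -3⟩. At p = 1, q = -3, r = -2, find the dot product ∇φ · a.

∂φ/∂p = 0
∂φ/∂q = 12*q*r + 6*r
∂φ/∂r = 6*q^2 + 6*q - 12*r
∇φ at (1, -3, -2) = (0, 60, 60)
∇φ · a = (0)(4) + (60)(4) + (60)(-3) = 60

60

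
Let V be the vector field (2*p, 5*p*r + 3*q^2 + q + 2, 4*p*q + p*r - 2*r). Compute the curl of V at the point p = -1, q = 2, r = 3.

(1, -11, 15)

(∇×V)₁ = ∂V₃/∂q − ∂V₂/∂r = -p
(∇×V)₂ = ∂V₁/∂r − ∂V₃/∂p = -4*q - r
(∇×V)₃ = ∂V₂/∂p − ∂V₁/∂q = 5*r
∇×V = (-p, -4*q - r, 5*r)
At (-1, 2, 3): (1, -11, 15).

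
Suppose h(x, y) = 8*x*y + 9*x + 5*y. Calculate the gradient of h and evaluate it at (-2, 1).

∂h/∂x = 8*y + 9
∂h/∂y = 8*x + 5
∇h = (8*y + 9, 8*x + 5)
At (-2, 1): (17, -11).

(17, -11)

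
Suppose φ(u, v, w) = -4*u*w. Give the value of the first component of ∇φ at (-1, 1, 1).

-4

(∇φ)_1 = ∂φ/∂u = -4*w
At (-1, 1, 1): -4.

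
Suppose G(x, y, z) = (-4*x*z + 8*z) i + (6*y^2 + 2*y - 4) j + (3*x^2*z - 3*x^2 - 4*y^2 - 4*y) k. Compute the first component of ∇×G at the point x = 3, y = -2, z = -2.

(∇×G)_1 = ∂G₃/∂y − ∂G₂/∂z
= -8*y - 4 − (0)
= -8*y - 4
At (3, -2, -2): 12.

12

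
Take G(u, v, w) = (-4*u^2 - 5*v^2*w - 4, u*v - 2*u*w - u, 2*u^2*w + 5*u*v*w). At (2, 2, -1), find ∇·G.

14

∂G₁/∂u = -8*u
∂G₂/∂v = u
∂G₃/∂w = 2*u^2 + 5*u*v
∇·G = 2*u^2 + 5*u*v - 7*u
At (2, 2, -1): 14.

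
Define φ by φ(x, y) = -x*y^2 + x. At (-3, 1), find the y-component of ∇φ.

6

(∇φ)_2 = ∂φ/∂y = -2*x*y
At (-3, 1): 6.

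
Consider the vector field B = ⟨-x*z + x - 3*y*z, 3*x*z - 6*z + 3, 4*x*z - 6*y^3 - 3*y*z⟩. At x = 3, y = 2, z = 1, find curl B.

(∇×B)₁ = ∂B₃/∂y − ∂B₂/∂z = -3*x - 18*y^2 - 3*z + 6
(∇×B)₂ = ∂B₁/∂z − ∂B₃/∂x = -x - 3*y - 4*z
(∇×B)₃ = ∂B₂/∂x − ∂B₁/∂y = 6*z
∇×B = (-3*x - 18*y^2 - 3*z + 6, -x - 3*y - 4*z, 6*z)
At (3, 2, 1): (-78, -13, 6).

(-78, -13, 6)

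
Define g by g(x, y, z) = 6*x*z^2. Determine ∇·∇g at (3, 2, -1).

36

∂²g/∂x² = 0
∂²g/∂y² = 0
∂²g/∂z² = 12*x
∇²g = 12*x
At (3, 2, -1): 36.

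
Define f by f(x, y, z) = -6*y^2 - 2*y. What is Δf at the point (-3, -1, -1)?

∂²f/∂x² = 0
∂²f/∂y² = -12
∂²f/∂z² = 0
∇²f = -12
At (-3, -1, -1): -12.

-12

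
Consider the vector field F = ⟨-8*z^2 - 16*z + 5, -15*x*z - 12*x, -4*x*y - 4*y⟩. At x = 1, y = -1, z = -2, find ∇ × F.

(∇×F)₁ = ∂F₃/∂y − ∂F₂/∂z = 11*x - 4
(∇×F)₂ = ∂F₁/∂z − ∂F₃/∂x = 4*y - 16*z - 16
(∇×F)₃ = ∂F₂/∂x − ∂F₁/∂y = -15*z - 12
∇×F = (11*x - 4, 4*y - 16*z - 16, -15*z - 12)
At (1, -1, -2): (7, 12, 18).

(7, 12, 18)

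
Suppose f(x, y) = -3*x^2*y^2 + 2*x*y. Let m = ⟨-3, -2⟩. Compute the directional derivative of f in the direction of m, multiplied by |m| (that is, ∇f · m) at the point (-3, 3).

∂f/∂x = -6*x*y^2 + 2*y
∂f/∂y = -6*x^2*y + 2*x
∇f at (-3, 3) = (168, -168)
∇f · m = (168)(-3) + (-168)(-2) = -168

-168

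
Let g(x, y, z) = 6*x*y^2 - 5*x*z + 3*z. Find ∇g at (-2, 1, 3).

(-9, -24, 13)

∂g/∂x = 6*y^2 - 5*z
∂g/∂y = 12*x*y
∂g/∂z = -5*x + 3
∇g = (6*y^2 - 5*z, 12*x*y, -5*x + 3)
At (-2, 1, 3): (-9, -24, 13).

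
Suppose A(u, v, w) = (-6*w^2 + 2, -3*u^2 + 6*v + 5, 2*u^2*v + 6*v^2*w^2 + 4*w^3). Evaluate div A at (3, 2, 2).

150

∂A₁/∂u = 0
∂A₂/∂v = 6
∂A₃/∂w = 12*v^2*w + 12*w^2
∇·A = 12*v^2*w + 12*w^2 + 6
At (3, 2, 2): 150.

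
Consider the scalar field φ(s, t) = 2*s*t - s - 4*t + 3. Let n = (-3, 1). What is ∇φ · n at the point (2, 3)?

∂φ/∂s = 2*t - 1
∂φ/∂t = 2*s - 4
∇φ at (2, 3) = (5, 0)
∇φ · n = (5)(-3) + (0)(1) = -15

-15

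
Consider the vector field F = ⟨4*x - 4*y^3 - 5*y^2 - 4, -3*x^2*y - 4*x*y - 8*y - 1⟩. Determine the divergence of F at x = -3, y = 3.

∂F₁/∂x = 4
∂F₂/∂y = -3*x^2 - 4*x - 8
∇·F = -3*x^2 - 4*x - 4
At (-3, 3): -19.

-19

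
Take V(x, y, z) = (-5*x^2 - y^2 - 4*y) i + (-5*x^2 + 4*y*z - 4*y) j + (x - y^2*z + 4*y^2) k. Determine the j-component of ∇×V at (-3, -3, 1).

-1

(∇×V)_2 = ∂V₁/∂z − ∂V₃/∂x
= 0 − (1)
= -1
At (-3, -3, 1): -1.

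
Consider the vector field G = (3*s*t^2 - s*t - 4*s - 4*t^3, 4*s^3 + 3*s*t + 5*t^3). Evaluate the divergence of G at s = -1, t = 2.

∂G₁/∂s = 3*t^2 - t - 4
∂G₂/∂t = 3*s + 15*t^2
∇·G = 3*s + 18*t^2 - t - 4
At (-1, 2): 63.

63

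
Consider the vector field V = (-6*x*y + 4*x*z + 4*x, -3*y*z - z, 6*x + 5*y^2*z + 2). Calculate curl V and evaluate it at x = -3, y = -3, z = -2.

(52, -18, -18)

(∇×V)₁ = ∂V₃/∂y − ∂V₂/∂z = 10*y*z + 3*y + 1
(∇×V)₂ = ∂V₁/∂z − ∂V₃/∂x = 4*x - 6
(∇×V)₃ = ∂V₂/∂x − ∂V₁/∂y = 6*x
∇×V = (10*y*z + 3*y + 1, 4*x - 6, 6*x)
At (-3, -3, -2): (52, -18, -18).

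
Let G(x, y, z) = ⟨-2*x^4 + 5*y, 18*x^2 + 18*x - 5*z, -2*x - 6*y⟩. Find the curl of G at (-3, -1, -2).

(-1, 2, -95)

(∇×G)₁ = ∂G₃/∂y − ∂G₂/∂z = -1
(∇×G)₂ = ∂G₁/∂z − ∂G₃/∂x = 2
(∇×G)₃ = ∂G₂/∂x − ∂G₁/∂y = 36*x + 13
∇×G = (-1, 2, 36*x + 13)
At (-3, -1, -2): (-1, 2, -95).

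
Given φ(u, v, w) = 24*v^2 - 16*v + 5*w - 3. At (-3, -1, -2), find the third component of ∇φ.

5

(∇φ)_3 = ∂φ/∂w = 5
At (-3, -1, -2): 5.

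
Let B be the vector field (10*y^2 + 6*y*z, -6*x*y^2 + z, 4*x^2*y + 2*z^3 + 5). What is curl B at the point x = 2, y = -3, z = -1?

(15, 30, 12)

(∇×B)₁ = ∂B₃/∂y − ∂B₂/∂z = 4*x^2 - 1
(∇×B)₂ = ∂B₁/∂z − ∂B₃/∂x = -8*x*y + 6*y
(∇×B)₃ = ∂B₂/∂x − ∂B₁/∂y = -6*y^2 - 20*y - 6*z
∇×B = (4*x^2 - 1, -8*x*y + 6*y, -6*y^2 - 20*y - 6*z)
At (2, -3, -1): (15, 30, 12).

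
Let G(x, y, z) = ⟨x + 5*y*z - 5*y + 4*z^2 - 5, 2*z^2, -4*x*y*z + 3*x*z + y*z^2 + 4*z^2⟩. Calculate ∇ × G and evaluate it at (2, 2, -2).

(28, -16, 15)

(∇×G)₁ = ∂G₃/∂y − ∂G₂/∂z = -4*x*z + z^2 - 4*z
(∇×G)₂ = ∂G₁/∂z − ∂G₃/∂x = 4*y*z + 5*y + 5*z
(∇×G)₃ = ∂G₂/∂x − ∂G₁/∂y = -5*z + 5
∇×G = (-4*x*z + z^2 - 4*z, 4*y*z + 5*y + 5*z, -5*z + 5)
At (2, 2, -2): (28, -16, 15).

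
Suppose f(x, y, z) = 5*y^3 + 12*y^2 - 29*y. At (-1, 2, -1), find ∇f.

∂f/∂x = 0
∂f/∂y = 15*y^2 + 24*y - 29
∂f/∂z = 0
∇f = (0, 15*y^2 + 24*y - 29, 0)
At (-1, 2, -1): (0, 79, 0).

(0, 79, 0)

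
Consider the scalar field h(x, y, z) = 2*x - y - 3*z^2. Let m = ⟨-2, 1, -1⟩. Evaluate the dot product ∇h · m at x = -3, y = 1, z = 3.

13

∂h/∂x = 2
∂h/∂y = -1
∂h/∂z = -6*z
∇h at (-3, 1, 3) = (2, -1, -18)
∇h · m = (2)(-2) + (-1)(1) + (-18)(-1) = 13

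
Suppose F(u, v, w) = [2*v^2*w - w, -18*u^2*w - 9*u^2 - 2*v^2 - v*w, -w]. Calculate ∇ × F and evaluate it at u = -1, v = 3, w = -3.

(∇×F)₁ = ∂F₃/∂v − ∂F₂/∂w = 18*u^2 + v
(∇×F)₂ = ∂F₁/∂w − ∂F₃/∂u = 2*v^2 - 1
(∇×F)₃ = ∂F₂/∂u − ∂F₁/∂v = -36*u*w - 18*u - 4*v*w
∇×F = (18*u^2 + v, 2*v^2 - 1, -36*u*w - 18*u - 4*v*w)
At (-1, 3, -3): (21, 17, -54).

(21, 17, -54)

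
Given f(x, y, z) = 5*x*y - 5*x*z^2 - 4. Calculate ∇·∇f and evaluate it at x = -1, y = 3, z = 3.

10

∂²f/∂x² = 0
∂²f/∂y² = 0
∂²f/∂z² = -10*x
∇²f = -10*x
At (-1, 3, 3): 10.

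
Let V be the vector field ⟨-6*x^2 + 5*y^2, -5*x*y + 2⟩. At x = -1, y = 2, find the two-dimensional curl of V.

-30

∂V₂/∂x = -5*y
∂V₁/∂y = 10*y
Scalar curl = -15*y
At (-1, 2): -30.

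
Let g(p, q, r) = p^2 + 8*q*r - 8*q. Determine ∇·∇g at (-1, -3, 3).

2

∂²g/∂p² = 2
∂²g/∂q² = 0
∂²g/∂r² = 0
∇²g = 2
At (-1, -3, 3): 2.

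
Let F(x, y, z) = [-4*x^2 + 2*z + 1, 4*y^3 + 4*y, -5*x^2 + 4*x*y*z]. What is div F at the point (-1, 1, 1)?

∂F₁/∂x = -8*x
∂F₂/∂y = 12*y^2 + 4
∂F₃/∂z = 4*x*y
∇·F = 4*x*y - 8*x + 12*y^2 + 4
At (-1, 1, 1): 20.

20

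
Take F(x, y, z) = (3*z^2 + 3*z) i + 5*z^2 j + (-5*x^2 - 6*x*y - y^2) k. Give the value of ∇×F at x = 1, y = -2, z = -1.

(∇×F)₁ = ∂F₃/∂y − ∂F₂/∂z = -6*x - 2*y - 10*z
(∇×F)₂ = ∂F₁/∂z − ∂F₃/∂x = 10*x + 6*y + 6*z + 3
(∇×F)₃ = ∂F₂/∂x − ∂F₁/∂y = 0
∇×F = (-6*x - 2*y - 10*z, 10*x + 6*y + 6*z + 3, 0)
At (1, -2, -1): (8, -5, 0).

(8, -5, 0)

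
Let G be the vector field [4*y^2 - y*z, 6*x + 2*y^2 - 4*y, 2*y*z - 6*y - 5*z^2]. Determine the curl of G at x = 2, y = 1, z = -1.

(-8, -1, -3)

(∇×G)₁ = ∂G₃/∂y − ∂G₂/∂z = 2*z - 6
(∇×G)₂ = ∂G₁/∂z − ∂G₃/∂x = -y
(∇×G)₃ = ∂G₂/∂x − ∂G₁/∂y = -8*y + z + 6
∇×G = (2*z - 6, -y, -8*y + z + 6)
At (2, 1, -1): (-8, -1, -3).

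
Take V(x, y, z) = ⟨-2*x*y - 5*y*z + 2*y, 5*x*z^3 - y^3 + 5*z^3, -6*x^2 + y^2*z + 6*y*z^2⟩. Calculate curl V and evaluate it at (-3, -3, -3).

(∇×V)₁ = ∂V₃/∂y − ∂V₂/∂z = -15*x*z^2 + 2*y*z - 9*z^2
(∇×V)₂ = ∂V₁/∂z − ∂V₃/∂x = 12*x - 5*y
(∇×V)₃ = ∂V₂/∂x − ∂V₁/∂y = 2*x + 5*z^3 + 5*z - 2
∇×V = (-15*x*z^2 + 2*y*z - 9*z^2, 12*x - 5*y, 2*x + 5*z^3 + 5*z - 2)
At (-3, -3, -3): (342, -21, -158).

(342, -21, -158)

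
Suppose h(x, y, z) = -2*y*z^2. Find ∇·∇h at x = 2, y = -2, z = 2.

∂²h/∂x² = 0
∂²h/∂y² = 0
∂²h/∂z² = -4*y
∇²h = -4*y
At (2, -2, 2): 8.

8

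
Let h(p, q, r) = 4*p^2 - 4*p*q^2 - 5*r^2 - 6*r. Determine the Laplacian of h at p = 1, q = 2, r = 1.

-10

∂²h/∂p² = 8
∂²h/∂q² = -8*p
∂²h/∂r² = -10
∇²h = -8*p - 2
At (1, 2, 1): -10.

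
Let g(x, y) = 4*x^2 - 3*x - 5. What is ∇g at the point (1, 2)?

∂g/∂x = 8*x - 3
∂g/∂y = 0
∇g = (8*x - 3, 0)
At (1, 2): (5, 0).

(5, 0)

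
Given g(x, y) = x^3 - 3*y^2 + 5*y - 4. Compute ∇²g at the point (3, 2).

∂²g/∂x² = 6*x
∂²g/∂y² = -6
∇²g = 6*x - 6
At (3, 2): 12.

12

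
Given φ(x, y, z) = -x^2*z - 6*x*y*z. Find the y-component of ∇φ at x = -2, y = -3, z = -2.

(∇φ)_2 = ∂φ/∂y = -6*x*z
At (-2, -3, -2): -24.

-24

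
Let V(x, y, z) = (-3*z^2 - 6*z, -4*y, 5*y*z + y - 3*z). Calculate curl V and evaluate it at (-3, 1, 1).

(6, -12, 0)

(∇×V)₁ = ∂V₃/∂y − ∂V₂/∂z = 5*z + 1
(∇×V)₂ = ∂V₁/∂z − ∂V₃/∂x = -6*z - 6
(∇×V)₃ = ∂V₂/∂x − ∂V₁/∂y = 0
∇×V = (5*z + 1, -6*z - 6, 0)
At (-3, 1, 1): (6, -12, 0).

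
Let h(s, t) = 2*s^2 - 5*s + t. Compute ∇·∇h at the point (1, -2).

∂²h/∂s² = 4
∂²h/∂t² = 0
∇²h = 4
At (1, -2): 4.

4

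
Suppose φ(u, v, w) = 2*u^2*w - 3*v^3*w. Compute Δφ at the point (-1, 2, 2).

-64

∂²φ/∂u² = 4*w
∂²φ/∂v² = -18*v*w
∂²φ/∂w² = 0
∇²φ = -18*v*w + 4*w
At (-1, 2, 2): -64.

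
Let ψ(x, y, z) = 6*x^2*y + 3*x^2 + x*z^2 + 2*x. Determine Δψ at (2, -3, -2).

-26

∂²ψ/∂x² = 6*(2*y + 1)
∂²ψ/∂y² = 0
∂²ψ/∂z² = 2*x
∇²ψ = 2*x + 12*y + 6
At (2, -3, -2): -26.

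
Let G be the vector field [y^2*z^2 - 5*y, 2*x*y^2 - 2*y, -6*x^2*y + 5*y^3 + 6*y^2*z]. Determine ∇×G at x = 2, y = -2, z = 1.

(∇×G)₁ = ∂G₃/∂y − ∂G₂/∂z = -6*x^2 + 15*y^2 + 12*y*z
(∇×G)₂ = ∂G₁/∂z − ∂G₃/∂x = 12*x*y + 2*y^2*z
(∇×G)₃ = ∂G₂/∂x − ∂G₁/∂y = 2*y^2 - 2*y*z^2 + 5
∇×G = (-6*x^2 + 15*y^2 + 12*y*z, 12*x*y + 2*y^2*z, 2*y^2 - 2*y*z^2 + 5)
At (2, -2, 1): (12, -40, 17).

(12, -40, 17)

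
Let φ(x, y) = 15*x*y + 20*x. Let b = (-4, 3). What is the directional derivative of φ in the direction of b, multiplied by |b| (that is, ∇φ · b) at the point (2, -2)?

∂φ/∂x = 15*y + 20
∂φ/∂y = 15*x
∇φ at (2, -2) = (-10, 30)
∇φ · b = (-10)(-4) + (30)(3) = 130

130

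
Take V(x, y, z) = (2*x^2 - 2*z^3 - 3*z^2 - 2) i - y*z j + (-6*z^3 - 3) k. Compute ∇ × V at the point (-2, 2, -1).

(2, 0, 0)

(∇×V)₁ = ∂V₃/∂y − ∂V₂/∂z = y
(∇×V)₂ = ∂V₁/∂z − ∂V₃/∂x = -6*z^2 - 6*z
(∇×V)₃ = ∂V₂/∂x − ∂V₁/∂y = 0
∇×V = (y, -6*z^2 - 6*z, 0)
At (-2, 2, -1): (2, 0, 0).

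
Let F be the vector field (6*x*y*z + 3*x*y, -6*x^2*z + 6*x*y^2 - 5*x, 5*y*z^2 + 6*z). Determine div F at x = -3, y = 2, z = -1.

-92

∂F₁/∂x = 6*y*z + 3*y
∂F₂/∂y = 12*x*y
∂F₃/∂z = 10*y*z + 6
∇·F = 12*x*y + 16*y*z + 3*y + 6
At (-3, 2, -1): -92.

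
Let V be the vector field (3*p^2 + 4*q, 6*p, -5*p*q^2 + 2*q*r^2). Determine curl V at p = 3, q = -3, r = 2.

(∇×V)₁ = ∂V₃/∂q − ∂V₂/∂r = -10*p*q + 2*r^2
(∇×V)₂ = ∂V₁/∂r − ∂V₃/∂p = 5*q^2
(∇×V)₃ = ∂V₂/∂p − ∂V₁/∂q = 2
∇×V = (-10*p*q + 2*r^2, 5*q^2, 2)
At (3, -3, 2): (98, 45, 2).

(98, 45, 2)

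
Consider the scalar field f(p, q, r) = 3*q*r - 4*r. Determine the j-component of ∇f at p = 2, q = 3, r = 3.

9

(∇f)_2 = ∂f/∂q = 3*r
At (2, 3, 3): 9.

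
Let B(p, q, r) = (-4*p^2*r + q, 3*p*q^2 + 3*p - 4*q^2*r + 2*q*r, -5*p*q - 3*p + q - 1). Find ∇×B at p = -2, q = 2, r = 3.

(∇×B)₁ = ∂B₃/∂q − ∂B₂/∂r = -5*p + 4*q^2 - 2*q + 1
(∇×B)₂ = ∂B₁/∂r − ∂B₃/∂p = -4*p^2 + 5*q + 3
(∇×B)₃ = ∂B₂/∂p − ∂B₁/∂q = 3*q^2 + 2
∇×B = (-5*p + 4*q^2 - 2*q + 1, -4*p^2 + 5*q + 3, 3*q^2 + 2)
At (-2, 2, 3): (23, -3, 14).

(23, -3, 14)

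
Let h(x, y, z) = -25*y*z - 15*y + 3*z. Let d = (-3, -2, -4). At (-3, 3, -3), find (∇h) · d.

168

∂h/∂x = 0
∂h/∂y = -25*z - 15
∂h/∂z = -25*y + 3
∇h at (-3, 3, -3) = (0, 60, -72)
∇h · d = (0)(-3) + (60)(-2) + (-72)(-4) = 168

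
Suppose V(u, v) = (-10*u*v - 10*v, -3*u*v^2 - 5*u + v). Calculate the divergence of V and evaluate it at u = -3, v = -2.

∂V₁/∂u = -10*v
∂V₂/∂v = -6*u*v + 1
∇·V = -6*u*v - 10*v + 1
At (-3, -2): -15.

-15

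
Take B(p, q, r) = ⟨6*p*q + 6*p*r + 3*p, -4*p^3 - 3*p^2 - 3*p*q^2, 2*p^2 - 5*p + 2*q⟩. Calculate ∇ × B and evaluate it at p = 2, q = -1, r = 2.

(2, 9, -75)

(∇×B)₁ = ∂B₃/∂q − ∂B₂/∂r = 2
(∇×B)₂ = ∂B₁/∂r − ∂B₃/∂p = 2*p + 5
(∇×B)₃ = ∂B₂/∂p − ∂B₁/∂q = -12*p^2 - 12*p - 3*q^2
∇×B = (2, 2*p + 5, -12*p^2 - 12*p - 3*q^2)
At (2, -1, 2): (2, 9, -75).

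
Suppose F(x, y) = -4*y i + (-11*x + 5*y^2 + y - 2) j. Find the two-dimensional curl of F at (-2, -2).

∂F₂/∂x = -11
∂F₁/∂y = -4
Scalar curl = -7
At (-2, -2): -7.

-7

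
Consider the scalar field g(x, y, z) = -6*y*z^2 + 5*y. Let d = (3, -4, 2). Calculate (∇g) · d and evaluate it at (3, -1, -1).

∂g/∂x = 0
∂g/∂y = -6*z^2 + 5
∂g/∂z = -12*y*z
∇g at (3, -1, -1) = (0, -1, -12)
∇g · d = (0)(3) + (-1)(-4) + (-12)(2) = -20

-20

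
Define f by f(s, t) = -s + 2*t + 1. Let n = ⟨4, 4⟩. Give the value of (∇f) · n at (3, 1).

∂f/∂s = -1
∂f/∂t = 2
∇f at (3, 1) = (-1, 2)
∇f · n = (-1)(4) + (2)(4) = 4

4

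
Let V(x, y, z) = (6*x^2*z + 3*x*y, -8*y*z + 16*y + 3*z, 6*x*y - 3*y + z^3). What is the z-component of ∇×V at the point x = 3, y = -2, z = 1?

-9

(∇×V)_3 = ∂V₂/∂x − ∂V₁/∂y
= 0 − (3*x)
= -3*x
At (3, -2, 1): -9.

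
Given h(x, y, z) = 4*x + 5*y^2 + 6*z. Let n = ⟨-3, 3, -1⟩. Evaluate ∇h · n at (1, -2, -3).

-78

∂h/∂x = 4
∂h/∂y = 10*y
∂h/∂z = 6
∇h at (1, -2, -3) = (4, -20, 6)
∇h · n = (4)(-3) + (-20)(3) + (6)(-1) = -78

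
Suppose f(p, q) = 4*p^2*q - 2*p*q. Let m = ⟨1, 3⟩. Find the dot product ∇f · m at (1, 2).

18

∂f/∂p = 8*p*q - 2*q
∂f/∂q = 4*p^2 - 2*p
∇f at (1, 2) = (12, 2)
∇f · m = (12)(1) + (2)(3) = 18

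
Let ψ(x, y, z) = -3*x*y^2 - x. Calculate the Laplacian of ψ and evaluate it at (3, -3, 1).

∂²ψ/∂x² = 0
∂²ψ/∂y² = -6*x
∂²ψ/∂z² = 0
∇²ψ = -6*x
At (3, -3, 1): -18.

-18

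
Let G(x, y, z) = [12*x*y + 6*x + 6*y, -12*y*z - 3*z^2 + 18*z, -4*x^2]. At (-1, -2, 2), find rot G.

(∇×G)₁ = ∂G₃/∂y − ∂G₂/∂z = 12*y + 6*z - 18
(∇×G)₂ = ∂G₁/∂z − ∂G₃/∂x = 8*x
(∇×G)₃ = ∂G₂/∂x − ∂G₁/∂y = -12*x - 6
∇×G = (12*y + 6*z - 18, 8*x, -12*x - 6)
At (-1, -2, 2): (-30, -8, 6).

(-30, -8, 6)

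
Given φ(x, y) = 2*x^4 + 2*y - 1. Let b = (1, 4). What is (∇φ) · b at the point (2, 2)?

72

∂φ/∂x = 8*x^3
∂φ/∂y = 2
∇φ at (2, 2) = (64, 2)
∇φ · b = (64)(1) + (2)(4) = 72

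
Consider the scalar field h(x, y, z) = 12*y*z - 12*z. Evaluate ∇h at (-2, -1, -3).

(0, -36, -24)

∂h/∂x = 0
∂h/∂y = 12*z
∂h/∂z = 12*y - 12
∇h = (0, 12*z, 12*y - 12)
At (-2, -1, -3): (0, -36, -24).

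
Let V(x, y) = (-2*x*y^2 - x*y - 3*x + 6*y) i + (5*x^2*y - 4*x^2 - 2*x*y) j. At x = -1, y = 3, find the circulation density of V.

-47

∂V₂/∂x = 10*x*y - 8*x - 2*y
∂V₁/∂y = -4*x*y - x + 6
Scalar curl = 14*x*y - 7*x - 2*y - 6
At (-1, 3): -47.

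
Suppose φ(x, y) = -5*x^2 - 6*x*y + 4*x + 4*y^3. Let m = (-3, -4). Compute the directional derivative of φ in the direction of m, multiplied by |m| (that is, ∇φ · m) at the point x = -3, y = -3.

-660

∂φ/∂x = -10*x - 6*y + 4
∂φ/∂y = -6*x + 12*y^2
∇φ at (-3, -3) = (52, 126)
∇φ · m = (52)(-3) + (126)(-4) = -660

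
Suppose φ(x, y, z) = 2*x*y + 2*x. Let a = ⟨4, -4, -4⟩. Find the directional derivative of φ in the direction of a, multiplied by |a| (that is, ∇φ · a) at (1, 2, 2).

∂φ/∂x = 2*y + 2
∂φ/∂y = 2*x
∂φ/∂z = 0
∇φ at (1, 2, 2) = (6, 2, 0)
∇φ · a = (6)(4) + (2)(-4) + (0)(-4) = 16

16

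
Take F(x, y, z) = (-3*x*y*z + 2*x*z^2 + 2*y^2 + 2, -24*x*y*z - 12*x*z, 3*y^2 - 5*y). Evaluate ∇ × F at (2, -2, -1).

(∇×F)₁ = ∂F₃/∂y − ∂F₂/∂z = 24*x*y + 12*x + 6*y - 5
(∇×F)₂ = ∂F₁/∂z − ∂F₃/∂x = -3*x*y + 4*x*z
(∇×F)₃ = ∂F₂/∂x − ∂F₁/∂y = 3*x*z - 24*y*z - 4*y - 12*z
∇×F = (24*x*y + 12*x + 6*y - 5, -3*x*y + 4*x*z, 3*x*z - 24*y*z - 4*y - 12*z)
At (2, -2, -1): (-89, 4, -34).

(-89, 4, -34)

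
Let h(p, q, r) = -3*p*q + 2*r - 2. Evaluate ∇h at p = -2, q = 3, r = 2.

(-9, 6, 2)

∂h/∂p = -3*q
∂h/∂q = -3*p
∂h/∂r = 2
∇h = (-3*q, -3*p, 2)
At (-2, 3, 2): (-9, 6, 2).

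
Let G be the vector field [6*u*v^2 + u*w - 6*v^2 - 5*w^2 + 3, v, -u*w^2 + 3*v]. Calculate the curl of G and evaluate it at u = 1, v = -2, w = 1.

(∇×G)₁ = ∂G₃/∂v − ∂G₂/∂w = 3
(∇×G)₂ = ∂G₁/∂w − ∂G₃/∂u = u + w^2 - 10*w
(∇×G)₃ = ∂G₂/∂u − ∂G₁/∂v = -12*u*v + 12*v
∇×G = (3, u + w^2 - 10*w, -12*u*v + 12*v)
At (1, -2, 1): (3, -8, 0).

(3, -8, 0)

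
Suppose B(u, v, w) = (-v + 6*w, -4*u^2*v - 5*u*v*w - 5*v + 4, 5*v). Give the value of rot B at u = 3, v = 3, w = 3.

(50, 6, -116)

(∇×B)₁ = ∂B₃/∂v − ∂B₂/∂w = 5*u*v + 5
(∇×B)₂ = ∂B₁/∂w − ∂B₃/∂u = 6
(∇×B)₃ = ∂B₂/∂u − ∂B₁/∂v = -8*u*v - 5*v*w + 1
∇×B = (5*u*v + 5, 6, -8*u*v - 5*v*w + 1)
At (3, 3, 3): (50, 6, -116).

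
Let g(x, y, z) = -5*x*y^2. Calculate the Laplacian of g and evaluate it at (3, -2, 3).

-30

∂²g/∂x² = 0
∂²g/∂y² = -10*x
∂²g/∂z² = 0
∇²g = -10*x
At (3, -2, 3): -30.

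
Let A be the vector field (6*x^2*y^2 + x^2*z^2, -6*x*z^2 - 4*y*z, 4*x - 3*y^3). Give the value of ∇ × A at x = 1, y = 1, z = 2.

(∇×A)₁ = ∂A₃/∂y − ∂A₂/∂z = 12*x*z - 9*y^2 + 4*y
(∇×A)₂ = ∂A₁/∂z − ∂A₃/∂x = 2*x^2*z - 4
(∇×A)₃ = ∂A₂/∂x − ∂A₁/∂y = -12*x^2*y - 6*z^2
∇×A = (12*x*z - 9*y^2 + 4*y, 2*x^2*z - 4, -12*x^2*y - 6*z^2)
At (1, 1, 2): (19, 0, -36).

(19, 0, -36)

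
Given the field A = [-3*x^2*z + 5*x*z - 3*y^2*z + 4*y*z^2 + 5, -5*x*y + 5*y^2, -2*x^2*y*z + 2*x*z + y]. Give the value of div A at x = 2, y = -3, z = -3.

∂A₁/∂x = -6*x*z + 5*z
∂A₂/∂y = -5*x + 10*y
∂A₃/∂z = -2*x^2*y + 2*x
∇·A = -2*x^2*y - 6*x*z - 3*x + 10*y + 5*z
At (2, -3, -3): 9.

9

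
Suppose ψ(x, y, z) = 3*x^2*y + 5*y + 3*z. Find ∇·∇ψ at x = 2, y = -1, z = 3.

∂²ψ/∂x² = 6*y
∂²ψ/∂y² = 0
∂²ψ/∂z² = 0
∇²ψ = 6*y
At (2, -1, 3): -6.

-6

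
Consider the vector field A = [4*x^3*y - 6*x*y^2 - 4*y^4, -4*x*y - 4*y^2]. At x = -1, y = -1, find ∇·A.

-6

∂A₁/∂x = 12*x^2*y - 6*y^2
∂A₂/∂y = -4*x - 8*y
∇·A = 12*x^2*y - 4*x - 6*y^2 - 8*y
At (-1, -1): -6.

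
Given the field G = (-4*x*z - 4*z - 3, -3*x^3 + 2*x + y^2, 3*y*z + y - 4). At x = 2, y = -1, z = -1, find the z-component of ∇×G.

(∇×G)_3 = ∂G₂/∂x − ∂G₁/∂y
= -9*x^2 + 2 − (0)
= -9*x^2 + 2
At (2, -1, -1): -34.

-34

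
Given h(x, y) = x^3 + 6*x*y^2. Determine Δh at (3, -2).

54

∂²h/∂x² = 6*x
∂²h/∂y² = 12*x
∇²h = 18*x
At (3, -2): 54.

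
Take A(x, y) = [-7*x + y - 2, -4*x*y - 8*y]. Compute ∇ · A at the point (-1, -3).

-11

∂A₁/∂x = -7
∂A₂/∂y = -4*x - 8
∇·A = -4*x - 15
At (-1, -3): -11.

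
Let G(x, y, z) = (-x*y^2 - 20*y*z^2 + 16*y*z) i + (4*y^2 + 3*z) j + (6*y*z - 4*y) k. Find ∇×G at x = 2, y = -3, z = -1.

(-13, -168, 24)

(∇×G)₁ = ∂G₃/∂y − ∂G₂/∂z = 6*z - 7
(∇×G)₂ = ∂G₁/∂z − ∂G₃/∂x = -40*y*z + 16*y
(∇×G)₃ = ∂G₂/∂x − ∂G₁/∂y = 2*x*y + 20*z^2 - 16*z
∇×G = (6*z - 7, -40*y*z + 16*y, 2*x*y + 20*z^2 - 16*z)
At (2, -3, -1): (-13, -168, 24).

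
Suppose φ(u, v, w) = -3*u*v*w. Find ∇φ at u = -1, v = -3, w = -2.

∂φ/∂u = -3*v*w
∂φ/∂v = -3*u*w
∂φ/∂w = -3*u*v
∇φ = (-3*v*w, -3*u*w, -3*u*v)
At (-1, -3, -2): (-18, -6, -9).

(-18, -6, -9)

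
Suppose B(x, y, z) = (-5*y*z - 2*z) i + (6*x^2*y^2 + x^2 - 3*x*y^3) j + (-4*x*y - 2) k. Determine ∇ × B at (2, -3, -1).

(-8, 1, 296)

(∇×B)₁ = ∂B₃/∂y − ∂B₂/∂z = -4*x
(∇×B)₂ = ∂B₁/∂z − ∂B₃/∂x = -y - 2
(∇×B)₃ = ∂B₂/∂x − ∂B₁/∂y = 12*x*y^2 + 2*x - 3*y^3 + 5*z
∇×B = (-4*x, -y - 2, 12*x*y^2 + 2*x - 3*y^3 + 5*z)
At (2, -3, -1): (-8, 1, 296).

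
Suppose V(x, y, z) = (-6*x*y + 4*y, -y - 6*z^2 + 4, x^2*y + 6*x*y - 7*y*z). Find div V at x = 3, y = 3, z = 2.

∂V₁/∂x = -6*y
∂V₂/∂y = -1
∂V₃/∂z = -7*y
∇·V = -13*y - 1
At (3, 3, 2): -40.

-40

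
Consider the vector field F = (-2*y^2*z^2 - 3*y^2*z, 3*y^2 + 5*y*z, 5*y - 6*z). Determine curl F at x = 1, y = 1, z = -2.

(∇×F)₁ = ∂F₃/∂y − ∂F₂/∂z = -5*y + 5
(∇×F)₂ = ∂F₁/∂z − ∂F₃/∂x = -4*y^2*z - 3*y^2
(∇×F)₃ = ∂F₂/∂x − ∂F₁/∂y = 4*y*z^2 + 6*y*z
∇×F = (-5*y + 5, -4*y^2*z - 3*y^2, 4*y*z^2 + 6*y*z)
At (1, 1, -2): (0, 5, 4).

(0, 5, 4)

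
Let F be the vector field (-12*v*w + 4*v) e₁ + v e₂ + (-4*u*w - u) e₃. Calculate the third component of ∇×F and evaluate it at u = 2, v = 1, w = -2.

-28

(∇×F)_3 = ∂F₂/∂u − ∂F₁/∂v
= 0 − (-12*w + 4)
= 12*w - 4
At (2, 1, -2): -28.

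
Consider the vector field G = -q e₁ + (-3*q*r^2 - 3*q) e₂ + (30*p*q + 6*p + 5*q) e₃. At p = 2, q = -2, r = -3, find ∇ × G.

(101, 54, 1)

(∇×G)₁ = ∂G₃/∂q − ∂G₂/∂r = 30*p + 6*q*r + 5
(∇×G)₂ = ∂G₁/∂r − ∂G₃/∂p = -30*q - 6
(∇×G)₃ = ∂G₂/∂p − ∂G₁/∂q = 1
∇×G = (30*p + 6*q*r + 5, -30*q - 6, 1)
At (2, -2, -3): (101, 54, 1).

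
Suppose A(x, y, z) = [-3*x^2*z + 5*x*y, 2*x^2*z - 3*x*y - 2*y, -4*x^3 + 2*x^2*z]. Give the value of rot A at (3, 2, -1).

(-18, 93, -33)

(∇×A)₁ = ∂A₃/∂y − ∂A₂/∂z = -2*x^2
(∇×A)₂ = ∂A₁/∂z − ∂A₃/∂x = 9*x^2 - 4*x*z
(∇×A)₃ = ∂A₂/∂x − ∂A₁/∂y = 4*x*z - 5*x - 3*y
∇×A = (-2*x^2, 9*x^2 - 4*x*z, 4*x*z - 5*x - 3*y)
At (3, 2, -1): (-18, 93, -33).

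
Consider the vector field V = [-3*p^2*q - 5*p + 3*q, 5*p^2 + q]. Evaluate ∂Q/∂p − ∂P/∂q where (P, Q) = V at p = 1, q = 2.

10

∂V₂/∂p = 10*p
∂V₁/∂q = -3*p^2 + 3
Scalar curl = 3*p^2 + 10*p - 3
At (1, 2): 10.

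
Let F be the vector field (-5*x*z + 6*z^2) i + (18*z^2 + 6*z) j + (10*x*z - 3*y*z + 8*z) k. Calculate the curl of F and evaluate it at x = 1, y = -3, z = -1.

(33, -7, 0)

(∇×F)₁ = ∂F₃/∂y − ∂F₂/∂z = -39*z - 6
(∇×F)₂ = ∂F₁/∂z − ∂F₃/∂x = -5*x + 2*z
(∇×F)₃ = ∂F₂/∂x − ∂F₁/∂y = 0
∇×F = (-39*z - 6, -5*x + 2*z, 0)
At (1, -3, -1): (33, -7, 0).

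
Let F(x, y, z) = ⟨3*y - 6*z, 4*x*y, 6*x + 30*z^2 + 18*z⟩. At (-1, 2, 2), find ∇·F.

∂F₁/∂x = 0
∂F₂/∂y = 4*x
∂F₃/∂z = 60*z + 18
∇·F = 4*x + 60*z + 18
At (-1, 2, 2): 134.

134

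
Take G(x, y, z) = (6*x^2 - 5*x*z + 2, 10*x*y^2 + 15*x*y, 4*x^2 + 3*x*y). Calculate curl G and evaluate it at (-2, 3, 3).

(∇×G)₁ = ∂G₃/∂y − ∂G₂/∂z = 3*x
(∇×G)₂ = ∂G₁/∂z − ∂G₃/∂x = -13*x - 3*y
(∇×G)₃ = ∂G₂/∂x − ∂G₁/∂y = 10*y^2 + 15*y
∇×G = (3*x, -13*x - 3*y, 10*y^2 + 15*y)
At (-2, 3, 3): (-6, 17, 135).

(-6, 17, 135)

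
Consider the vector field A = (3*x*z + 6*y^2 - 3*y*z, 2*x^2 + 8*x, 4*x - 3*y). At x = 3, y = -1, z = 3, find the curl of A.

(-3, 8, 41)

(∇×A)₁ = ∂A₃/∂y − ∂A₂/∂z = -3
(∇×A)₂ = ∂A₁/∂z − ∂A₃/∂x = 3*x - 3*y - 4
(∇×A)₃ = ∂A₂/∂x − ∂A₁/∂y = 4*x - 12*y + 3*z + 8
∇×A = (-3, 3*x - 3*y - 4, 4*x - 12*y + 3*z + 8)
At (3, -1, 3): (-3, 8, 41).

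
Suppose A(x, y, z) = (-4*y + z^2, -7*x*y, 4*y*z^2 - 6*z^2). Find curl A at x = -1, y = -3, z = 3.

(∇×A)₁ = ∂A₃/∂y − ∂A₂/∂z = 4*z^2
(∇×A)₂ = ∂A₁/∂z − ∂A₃/∂x = 2*z
(∇×A)₃ = ∂A₂/∂x − ∂A₁/∂y = -7*y + 4
∇×A = (4*z^2, 2*z, -7*y + 4)
At (-1, -3, 3): (36, 6, 25).

(36, 6, 25)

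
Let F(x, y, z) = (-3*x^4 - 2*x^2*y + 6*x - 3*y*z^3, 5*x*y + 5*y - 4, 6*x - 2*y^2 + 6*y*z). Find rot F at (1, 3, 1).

(-6, -33, 20)

(∇×F)₁ = ∂F₃/∂y − ∂F₂/∂z = -4*y + 6*z
(∇×F)₂ = ∂F₁/∂z − ∂F₃/∂x = -9*y*z^2 - 6
(∇×F)₃ = ∂F₂/∂x − ∂F₁/∂y = 2*x^2 + 5*y + 3*z^3
∇×F = (-4*y + 6*z, -9*y*z^2 - 6, 2*x^2 + 5*y + 3*z^3)
At (1, 3, 1): (-6, -33, 20).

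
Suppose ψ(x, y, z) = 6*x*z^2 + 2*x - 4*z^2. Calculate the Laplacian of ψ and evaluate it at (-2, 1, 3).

∂²ψ/∂x² = 0
∂²ψ/∂y² = 0
∂²ψ/∂z² = 4*(3*x - 2)
∇²ψ = 12*x - 8
At (-2, 1, 3): -32.

-32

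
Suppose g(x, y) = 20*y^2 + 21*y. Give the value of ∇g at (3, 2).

∂g/∂x = 0
∂g/∂y = 40*y + 21
∇g = (0, 40*y + 21)
At (3, 2): (0, 101).

(0, 101)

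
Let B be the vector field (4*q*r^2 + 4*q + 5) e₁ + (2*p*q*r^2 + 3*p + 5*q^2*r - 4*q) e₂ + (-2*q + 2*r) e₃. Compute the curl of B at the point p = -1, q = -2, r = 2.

(-38, -32, -33)

(∇×B)₁ = ∂B₃/∂q − ∂B₂/∂r = -4*p*q*r - 5*q^2 - 2
(∇×B)₂ = ∂B₁/∂r − ∂B₃/∂p = 8*q*r
(∇×B)₃ = ∂B₂/∂p − ∂B₁/∂q = 2*q*r^2 - 4*r^2 - 1
∇×B = (-4*p*q*r - 5*q^2 - 2, 8*q*r, 2*q*r^2 - 4*r^2 - 1)
At (-1, -2, 2): (-38, -32, -33).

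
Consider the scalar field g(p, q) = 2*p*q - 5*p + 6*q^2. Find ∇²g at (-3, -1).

∂²g/∂p² = 0
∂²g/∂q² = 12
∇²g = 12
At (-3, -1): 12.

12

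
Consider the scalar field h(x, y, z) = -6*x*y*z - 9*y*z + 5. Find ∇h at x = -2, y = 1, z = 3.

(-18, 9, 3)

∂h/∂x = -6*y*z
∂h/∂y = -6*x*z - 9*z
∂h/∂z = -6*x*y - 9*y
∇h = (-6*y*z, -6*x*z - 9*z, -6*x*y - 9*y)
At (-2, 1, 3): (-18, 9, 3).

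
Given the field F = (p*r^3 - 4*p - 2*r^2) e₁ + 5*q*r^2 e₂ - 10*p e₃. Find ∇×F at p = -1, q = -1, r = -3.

(-30, -5, 0)

(∇×F)₁ = ∂F₃/∂q − ∂F₂/∂r = -10*q*r
(∇×F)₂ = ∂F₁/∂r − ∂F₃/∂p = 3*p*r^2 - 4*r + 10
(∇×F)₃ = ∂F₂/∂p − ∂F₁/∂q = 0
∇×F = (-10*q*r, 3*p*r^2 - 4*r + 10, 0)
At (-1, -1, -3): (-30, -5, 0).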